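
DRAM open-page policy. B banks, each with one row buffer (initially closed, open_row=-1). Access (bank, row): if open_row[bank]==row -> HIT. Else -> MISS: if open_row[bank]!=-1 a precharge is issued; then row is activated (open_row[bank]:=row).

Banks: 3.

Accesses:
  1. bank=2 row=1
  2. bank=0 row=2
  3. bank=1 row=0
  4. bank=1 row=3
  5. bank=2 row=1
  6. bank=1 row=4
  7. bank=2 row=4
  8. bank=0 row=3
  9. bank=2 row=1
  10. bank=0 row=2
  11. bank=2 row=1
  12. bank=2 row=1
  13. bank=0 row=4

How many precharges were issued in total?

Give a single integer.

Acc 1: bank2 row1 -> MISS (open row1); precharges=0
Acc 2: bank0 row2 -> MISS (open row2); precharges=0
Acc 3: bank1 row0 -> MISS (open row0); precharges=0
Acc 4: bank1 row3 -> MISS (open row3); precharges=1
Acc 5: bank2 row1 -> HIT
Acc 6: bank1 row4 -> MISS (open row4); precharges=2
Acc 7: bank2 row4 -> MISS (open row4); precharges=3
Acc 8: bank0 row3 -> MISS (open row3); precharges=4
Acc 9: bank2 row1 -> MISS (open row1); precharges=5
Acc 10: bank0 row2 -> MISS (open row2); precharges=6
Acc 11: bank2 row1 -> HIT
Acc 12: bank2 row1 -> HIT
Acc 13: bank0 row4 -> MISS (open row4); precharges=7

Answer: 7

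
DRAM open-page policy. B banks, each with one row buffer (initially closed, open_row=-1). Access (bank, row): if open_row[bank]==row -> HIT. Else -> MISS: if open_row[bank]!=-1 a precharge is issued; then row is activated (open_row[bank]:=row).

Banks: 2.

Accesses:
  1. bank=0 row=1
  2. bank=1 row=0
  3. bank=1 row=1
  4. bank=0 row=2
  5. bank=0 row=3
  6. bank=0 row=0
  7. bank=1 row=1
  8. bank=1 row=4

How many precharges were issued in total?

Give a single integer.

Acc 1: bank0 row1 -> MISS (open row1); precharges=0
Acc 2: bank1 row0 -> MISS (open row0); precharges=0
Acc 3: bank1 row1 -> MISS (open row1); precharges=1
Acc 4: bank0 row2 -> MISS (open row2); precharges=2
Acc 5: bank0 row3 -> MISS (open row3); precharges=3
Acc 6: bank0 row0 -> MISS (open row0); precharges=4
Acc 7: bank1 row1 -> HIT
Acc 8: bank1 row4 -> MISS (open row4); precharges=5

Answer: 5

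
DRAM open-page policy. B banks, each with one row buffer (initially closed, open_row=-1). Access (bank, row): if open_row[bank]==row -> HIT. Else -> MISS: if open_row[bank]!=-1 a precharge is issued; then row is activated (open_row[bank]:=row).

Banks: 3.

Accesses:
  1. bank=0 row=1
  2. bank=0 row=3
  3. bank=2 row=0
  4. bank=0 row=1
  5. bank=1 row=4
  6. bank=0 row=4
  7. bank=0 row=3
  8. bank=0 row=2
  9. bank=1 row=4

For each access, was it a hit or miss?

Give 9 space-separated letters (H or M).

Acc 1: bank0 row1 -> MISS (open row1); precharges=0
Acc 2: bank0 row3 -> MISS (open row3); precharges=1
Acc 3: bank2 row0 -> MISS (open row0); precharges=1
Acc 4: bank0 row1 -> MISS (open row1); precharges=2
Acc 5: bank1 row4 -> MISS (open row4); precharges=2
Acc 6: bank0 row4 -> MISS (open row4); precharges=3
Acc 7: bank0 row3 -> MISS (open row3); precharges=4
Acc 8: bank0 row2 -> MISS (open row2); precharges=5
Acc 9: bank1 row4 -> HIT

Answer: M M M M M M M M H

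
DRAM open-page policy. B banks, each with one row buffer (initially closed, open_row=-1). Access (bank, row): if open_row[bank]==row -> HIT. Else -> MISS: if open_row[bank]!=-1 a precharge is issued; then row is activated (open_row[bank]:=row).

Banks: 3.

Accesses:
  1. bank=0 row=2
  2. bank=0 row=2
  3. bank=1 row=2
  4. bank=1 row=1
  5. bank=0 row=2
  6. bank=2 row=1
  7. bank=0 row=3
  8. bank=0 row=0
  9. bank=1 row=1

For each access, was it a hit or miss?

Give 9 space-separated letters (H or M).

Answer: M H M M H M M M H

Derivation:
Acc 1: bank0 row2 -> MISS (open row2); precharges=0
Acc 2: bank0 row2 -> HIT
Acc 3: bank1 row2 -> MISS (open row2); precharges=0
Acc 4: bank1 row1 -> MISS (open row1); precharges=1
Acc 5: bank0 row2 -> HIT
Acc 6: bank2 row1 -> MISS (open row1); precharges=1
Acc 7: bank0 row3 -> MISS (open row3); precharges=2
Acc 8: bank0 row0 -> MISS (open row0); precharges=3
Acc 9: bank1 row1 -> HIT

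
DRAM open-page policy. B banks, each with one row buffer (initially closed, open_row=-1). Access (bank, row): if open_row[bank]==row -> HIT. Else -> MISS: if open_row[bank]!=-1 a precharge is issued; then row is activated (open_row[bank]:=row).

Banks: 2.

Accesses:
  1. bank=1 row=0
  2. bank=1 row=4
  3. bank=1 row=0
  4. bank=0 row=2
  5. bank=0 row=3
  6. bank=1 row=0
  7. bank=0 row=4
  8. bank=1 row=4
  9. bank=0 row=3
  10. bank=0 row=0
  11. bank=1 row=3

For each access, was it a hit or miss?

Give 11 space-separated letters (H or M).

Answer: M M M M M H M M M M M

Derivation:
Acc 1: bank1 row0 -> MISS (open row0); precharges=0
Acc 2: bank1 row4 -> MISS (open row4); precharges=1
Acc 3: bank1 row0 -> MISS (open row0); precharges=2
Acc 4: bank0 row2 -> MISS (open row2); precharges=2
Acc 5: bank0 row3 -> MISS (open row3); precharges=3
Acc 6: bank1 row0 -> HIT
Acc 7: bank0 row4 -> MISS (open row4); precharges=4
Acc 8: bank1 row4 -> MISS (open row4); precharges=5
Acc 9: bank0 row3 -> MISS (open row3); precharges=6
Acc 10: bank0 row0 -> MISS (open row0); precharges=7
Acc 11: bank1 row3 -> MISS (open row3); precharges=8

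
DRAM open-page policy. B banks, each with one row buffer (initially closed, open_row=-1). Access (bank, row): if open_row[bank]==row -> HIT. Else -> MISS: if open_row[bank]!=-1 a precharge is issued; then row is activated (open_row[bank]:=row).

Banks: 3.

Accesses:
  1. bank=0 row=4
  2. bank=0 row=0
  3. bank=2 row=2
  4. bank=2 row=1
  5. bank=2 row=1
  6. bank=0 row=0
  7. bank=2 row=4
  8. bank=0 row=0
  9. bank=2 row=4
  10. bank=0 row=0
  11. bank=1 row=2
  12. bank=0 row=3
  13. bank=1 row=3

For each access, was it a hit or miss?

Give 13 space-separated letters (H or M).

Answer: M M M M H H M H H H M M M

Derivation:
Acc 1: bank0 row4 -> MISS (open row4); precharges=0
Acc 2: bank0 row0 -> MISS (open row0); precharges=1
Acc 3: bank2 row2 -> MISS (open row2); precharges=1
Acc 4: bank2 row1 -> MISS (open row1); precharges=2
Acc 5: bank2 row1 -> HIT
Acc 6: bank0 row0 -> HIT
Acc 7: bank2 row4 -> MISS (open row4); precharges=3
Acc 8: bank0 row0 -> HIT
Acc 9: bank2 row4 -> HIT
Acc 10: bank0 row0 -> HIT
Acc 11: bank1 row2 -> MISS (open row2); precharges=3
Acc 12: bank0 row3 -> MISS (open row3); precharges=4
Acc 13: bank1 row3 -> MISS (open row3); precharges=5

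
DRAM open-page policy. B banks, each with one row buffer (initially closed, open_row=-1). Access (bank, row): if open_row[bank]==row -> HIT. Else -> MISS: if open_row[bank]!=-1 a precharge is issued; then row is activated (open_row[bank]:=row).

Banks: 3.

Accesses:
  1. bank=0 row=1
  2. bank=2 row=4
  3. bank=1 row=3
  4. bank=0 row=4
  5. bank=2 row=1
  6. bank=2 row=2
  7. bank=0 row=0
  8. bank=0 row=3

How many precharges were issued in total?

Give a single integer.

Acc 1: bank0 row1 -> MISS (open row1); precharges=0
Acc 2: bank2 row4 -> MISS (open row4); precharges=0
Acc 3: bank1 row3 -> MISS (open row3); precharges=0
Acc 4: bank0 row4 -> MISS (open row4); precharges=1
Acc 5: bank2 row1 -> MISS (open row1); precharges=2
Acc 6: bank2 row2 -> MISS (open row2); precharges=3
Acc 7: bank0 row0 -> MISS (open row0); precharges=4
Acc 8: bank0 row3 -> MISS (open row3); precharges=5

Answer: 5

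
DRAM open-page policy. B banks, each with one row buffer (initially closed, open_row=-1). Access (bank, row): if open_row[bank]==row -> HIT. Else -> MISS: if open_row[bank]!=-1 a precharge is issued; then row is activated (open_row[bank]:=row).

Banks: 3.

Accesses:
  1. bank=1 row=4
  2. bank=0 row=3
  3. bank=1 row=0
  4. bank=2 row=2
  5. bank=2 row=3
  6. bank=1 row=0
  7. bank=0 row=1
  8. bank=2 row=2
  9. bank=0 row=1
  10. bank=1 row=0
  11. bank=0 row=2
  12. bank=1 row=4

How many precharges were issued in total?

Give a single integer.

Acc 1: bank1 row4 -> MISS (open row4); precharges=0
Acc 2: bank0 row3 -> MISS (open row3); precharges=0
Acc 3: bank1 row0 -> MISS (open row0); precharges=1
Acc 4: bank2 row2 -> MISS (open row2); precharges=1
Acc 5: bank2 row3 -> MISS (open row3); precharges=2
Acc 6: bank1 row0 -> HIT
Acc 7: bank0 row1 -> MISS (open row1); precharges=3
Acc 8: bank2 row2 -> MISS (open row2); precharges=4
Acc 9: bank0 row1 -> HIT
Acc 10: bank1 row0 -> HIT
Acc 11: bank0 row2 -> MISS (open row2); precharges=5
Acc 12: bank1 row4 -> MISS (open row4); precharges=6

Answer: 6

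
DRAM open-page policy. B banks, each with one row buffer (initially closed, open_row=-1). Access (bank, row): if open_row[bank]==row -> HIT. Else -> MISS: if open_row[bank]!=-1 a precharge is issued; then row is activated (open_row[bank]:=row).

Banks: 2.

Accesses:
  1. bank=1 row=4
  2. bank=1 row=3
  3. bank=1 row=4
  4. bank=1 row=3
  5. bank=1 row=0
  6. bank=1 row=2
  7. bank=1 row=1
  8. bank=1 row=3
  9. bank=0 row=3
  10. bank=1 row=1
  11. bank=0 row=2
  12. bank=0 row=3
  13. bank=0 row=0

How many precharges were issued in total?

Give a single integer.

Answer: 11

Derivation:
Acc 1: bank1 row4 -> MISS (open row4); precharges=0
Acc 2: bank1 row3 -> MISS (open row3); precharges=1
Acc 3: bank1 row4 -> MISS (open row4); precharges=2
Acc 4: bank1 row3 -> MISS (open row3); precharges=3
Acc 5: bank1 row0 -> MISS (open row0); precharges=4
Acc 6: bank1 row2 -> MISS (open row2); precharges=5
Acc 7: bank1 row1 -> MISS (open row1); precharges=6
Acc 8: bank1 row3 -> MISS (open row3); precharges=7
Acc 9: bank0 row3 -> MISS (open row3); precharges=7
Acc 10: bank1 row1 -> MISS (open row1); precharges=8
Acc 11: bank0 row2 -> MISS (open row2); precharges=9
Acc 12: bank0 row3 -> MISS (open row3); precharges=10
Acc 13: bank0 row0 -> MISS (open row0); precharges=11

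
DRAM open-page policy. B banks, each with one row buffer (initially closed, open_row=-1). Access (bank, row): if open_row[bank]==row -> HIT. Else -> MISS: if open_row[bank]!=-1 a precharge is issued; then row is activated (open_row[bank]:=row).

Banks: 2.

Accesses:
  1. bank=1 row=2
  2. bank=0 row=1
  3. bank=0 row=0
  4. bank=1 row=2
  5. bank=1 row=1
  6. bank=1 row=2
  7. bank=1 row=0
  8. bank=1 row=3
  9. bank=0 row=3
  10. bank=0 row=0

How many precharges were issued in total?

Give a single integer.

Answer: 7

Derivation:
Acc 1: bank1 row2 -> MISS (open row2); precharges=0
Acc 2: bank0 row1 -> MISS (open row1); precharges=0
Acc 3: bank0 row0 -> MISS (open row0); precharges=1
Acc 4: bank1 row2 -> HIT
Acc 5: bank1 row1 -> MISS (open row1); precharges=2
Acc 6: bank1 row2 -> MISS (open row2); precharges=3
Acc 7: bank1 row0 -> MISS (open row0); precharges=4
Acc 8: bank1 row3 -> MISS (open row3); precharges=5
Acc 9: bank0 row3 -> MISS (open row3); precharges=6
Acc 10: bank0 row0 -> MISS (open row0); precharges=7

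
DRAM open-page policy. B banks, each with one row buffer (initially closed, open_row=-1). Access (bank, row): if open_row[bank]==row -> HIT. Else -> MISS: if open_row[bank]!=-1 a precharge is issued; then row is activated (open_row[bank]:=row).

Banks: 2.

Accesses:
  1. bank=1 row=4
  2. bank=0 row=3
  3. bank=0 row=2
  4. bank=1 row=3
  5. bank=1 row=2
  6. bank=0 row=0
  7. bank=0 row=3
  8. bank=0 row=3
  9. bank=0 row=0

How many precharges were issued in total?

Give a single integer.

Acc 1: bank1 row4 -> MISS (open row4); precharges=0
Acc 2: bank0 row3 -> MISS (open row3); precharges=0
Acc 3: bank0 row2 -> MISS (open row2); precharges=1
Acc 4: bank1 row3 -> MISS (open row3); precharges=2
Acc 5: bank1 row2 -> MISS (open row2); precharges=3
Acc 6: bank0 row0 -> MISS (open row0); precharges=4
Acc 7: bank0 row3 -> MISS (open row3); precharges=5
Acc 8: bank0 row3 -> HIT
Acc 9: bank0 row0 -> MISS (open row0); precharges=6

Answer: 6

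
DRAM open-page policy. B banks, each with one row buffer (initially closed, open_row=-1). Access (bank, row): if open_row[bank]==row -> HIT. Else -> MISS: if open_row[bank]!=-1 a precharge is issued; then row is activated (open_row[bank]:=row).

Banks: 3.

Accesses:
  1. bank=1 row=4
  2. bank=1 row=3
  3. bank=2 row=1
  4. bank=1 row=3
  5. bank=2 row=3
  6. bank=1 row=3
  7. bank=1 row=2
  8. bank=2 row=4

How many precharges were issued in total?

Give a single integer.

Answer: 4

Derivation:
Acc 1: bank1 row4 -> MISS (open row4); precharges=0
Acc 2: bank1 row3 -> MISS (open row3); precharges=1
Acc 3: bank2 row1 -> MISS (open row1); precharges=1
Acc 4: bank1 row3 -> HIT
Acc 5: bank2 row3 -> MISS (open row3); precharges=2
Acc 6: bank1 row3 -> HIT
Acc 7: bank1 row2 -> MISS (open row2); precharges=3
Acc 8: bank2 row4 -> MISS (open row4); precharges=4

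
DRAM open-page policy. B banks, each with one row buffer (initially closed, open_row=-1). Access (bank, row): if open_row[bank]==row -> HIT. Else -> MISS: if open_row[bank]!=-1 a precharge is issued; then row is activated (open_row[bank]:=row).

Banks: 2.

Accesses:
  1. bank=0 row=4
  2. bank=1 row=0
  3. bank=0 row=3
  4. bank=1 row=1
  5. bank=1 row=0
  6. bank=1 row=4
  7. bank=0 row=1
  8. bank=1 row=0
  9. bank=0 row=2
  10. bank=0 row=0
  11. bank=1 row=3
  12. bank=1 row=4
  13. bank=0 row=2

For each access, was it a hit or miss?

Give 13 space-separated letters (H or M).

Acc 1: bank0 row4 -> MISS (open row4); precharges=0
Acc 2: bank1 row0 -> MISS (open row0); precharges=0
Acc 3: bank0 row3 -> MISS (open row3); precharges=1
Acc 4: bank1 row1 -> MISS (open row1); precharges=2
Acc 5: bank1 row0 -> MISS (open row0); precharges=3
Acc 6: bank1 row4 -> MISS (open row4); precharges=4
Acc 7: bank0 row1 -> MISS (open row1); precharges=5
Acc 8: bank1 row0 -> MISS (open row0); precharges=6
Acc 9: bank0 row2 -> MISS (open row2); precharges=7
Acc 10: bank0 row0 -> MISS (open row0); precharges=8
Acc 11: bank1 row3 -> MISS (open row3); precharges=9
Acc 12: bank1 row4 -> MISS (open row4); precharges=10
Acc 13: bank0 row2 -> MISS (open row2); precharges=11

Answer: M M M M M M M M M M M M M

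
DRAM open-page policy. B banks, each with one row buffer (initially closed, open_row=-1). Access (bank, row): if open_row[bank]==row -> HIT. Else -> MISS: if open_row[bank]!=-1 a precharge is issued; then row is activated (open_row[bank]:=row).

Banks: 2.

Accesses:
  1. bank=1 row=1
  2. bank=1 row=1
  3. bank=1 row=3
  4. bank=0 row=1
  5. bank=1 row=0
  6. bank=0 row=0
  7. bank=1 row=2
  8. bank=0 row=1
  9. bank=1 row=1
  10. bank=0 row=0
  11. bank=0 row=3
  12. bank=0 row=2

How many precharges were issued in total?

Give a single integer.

Answer: 9

Derivation:
Acc 1: bank1 row1 -> MISS (open row1); precharges=0
Acc 2: bank1 row1 -> HIT
Acc 3: bank1 row3 -> MISS (open row3); precharges=1
Acc 4: bank0 row1 -> MISS (open row1); precharges=1
Acc 5: bank1 row0 -> MISS (open row0); precharges=2
Acc 6: bank0 row0 -> MISS (open row0); precharges=3
Acc 7: bank1 row2 -> MISS (open row2); precharges=4
Acc 8: bank0 row1 -> MISS (open row1); precharges=5
Acc 9: bank1 row1 -> MISS (open row1); precharges=6
Acc 10: bank0 row0 -> MISS (open row0); precharges=7
Acc 11: bank0 row3 -> MISS (open row3); precharges=8
Acc 12: bank0 row2 -> MISS (open row2); precharges=9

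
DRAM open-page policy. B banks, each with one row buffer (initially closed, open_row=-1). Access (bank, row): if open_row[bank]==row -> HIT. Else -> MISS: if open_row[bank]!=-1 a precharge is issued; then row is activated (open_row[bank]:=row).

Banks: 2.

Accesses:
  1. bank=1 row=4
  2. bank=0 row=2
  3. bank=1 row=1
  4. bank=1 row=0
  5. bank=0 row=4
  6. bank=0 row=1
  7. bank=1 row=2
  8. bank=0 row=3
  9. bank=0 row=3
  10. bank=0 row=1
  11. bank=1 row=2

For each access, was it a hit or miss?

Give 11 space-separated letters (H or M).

Acc 1: bank1 row4 -> MISS (open row4); precharges=0
Acc 2: bank0 row2 -> MISS (open row2); precharges=0
Acc 3: bank1 row1 -> MISS (open row1); precharges=1
Acc 4: bank1 row0 -> MISS (open row0); precharges=2
Acc 5: bank0 row4 -> MISS (open row4); precharges=3
Acc 6: bank0 row1 -> MISS (open row1); precharges=4
Acc 7: bank1 row2 -> MISS (open row2); precharges=5
Acc 8: bank0 row3 -> MISS (open row3); precharges=6
Acc 9: bank0 row3 -> HIT
Acc 10: bank0 row1 -> MISS (open row1); precharges=7
Acc 11: bank1 row2 -> HIT

Answer: M M M M M M M M H M H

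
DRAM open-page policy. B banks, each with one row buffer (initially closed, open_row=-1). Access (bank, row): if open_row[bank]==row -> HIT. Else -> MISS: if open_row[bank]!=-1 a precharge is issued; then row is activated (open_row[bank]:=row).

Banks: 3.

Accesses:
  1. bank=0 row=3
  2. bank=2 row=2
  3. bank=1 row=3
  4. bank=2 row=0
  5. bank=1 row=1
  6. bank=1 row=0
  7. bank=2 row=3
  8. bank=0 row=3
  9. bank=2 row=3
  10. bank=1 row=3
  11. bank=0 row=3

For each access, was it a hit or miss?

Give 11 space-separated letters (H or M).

Answer: M M M M M M M H H M H

Derivation:
Acc 1: bank0 row3 -> MISS (open row3); precharges=0
Acc 2: bank2 row2 -> MISS (open row2); precharges=0
Acc 3: bank1 row3 -> MISS (open row3); precharges=0
Acc 4: bank2 row0 -> MISS (open row0); precharges=1
Acc 5: bank1 row1 -> MISS (open row1); precharges=2
Acc 6: bank1 row0 -> MISS (open row0); precharges=3
Acc 7: bank2 row3 -> MISS (open row3); precharges=4
Acc 8: bank0 row3 -> HIT
Acc 9: bank2 row3 -> HIT
Acc 10: bank1 row3 -> MISS (open row3); precharges=5
Acc 11: bank0 row3 -> HIT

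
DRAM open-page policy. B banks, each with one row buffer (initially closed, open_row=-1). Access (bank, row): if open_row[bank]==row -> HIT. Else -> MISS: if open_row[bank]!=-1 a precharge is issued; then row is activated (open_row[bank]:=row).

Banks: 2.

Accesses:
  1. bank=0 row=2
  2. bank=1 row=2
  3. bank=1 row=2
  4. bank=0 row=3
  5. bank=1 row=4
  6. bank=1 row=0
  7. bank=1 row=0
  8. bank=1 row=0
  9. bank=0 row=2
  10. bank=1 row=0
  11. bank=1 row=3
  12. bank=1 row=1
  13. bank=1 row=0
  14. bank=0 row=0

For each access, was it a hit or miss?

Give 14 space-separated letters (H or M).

Answer: M M H M M M H H M H M M M M

Derivation:
Acc 1: bank0 row2 -> MISS (open row2); precharges=0
Acc 2: bank1 row2 -> MISS (open row2); precharges=0
Acc 3: bank1 row2 -> HIT
Acc 4: bank0 row3 -> MISS (open row3); precharges=1
Acc 5: bank1 row4 -> MISS (open row4); precharges=2
Acc 6: bank1 row0 -> MISS (open row0); precharges=3
Acc 7: bank1 row0 -> HIT
Acc 8: bank1 row0 -> HIT
Acc 9: bank0 row2 -> MISS (open row2); precharges=4
Acc 10: bank1 row0 -> HIT
Acc 11: bank1 row3 -> MISS (open row3); precharges=5
Acc 12: bank1 row1 -> MISS (open row1); precharges=6
Acc 13: bank1 row0 -> MISS (open row0); precharges=7
Acc 14: bank0 row0 -> MISS (open row0); precharges=8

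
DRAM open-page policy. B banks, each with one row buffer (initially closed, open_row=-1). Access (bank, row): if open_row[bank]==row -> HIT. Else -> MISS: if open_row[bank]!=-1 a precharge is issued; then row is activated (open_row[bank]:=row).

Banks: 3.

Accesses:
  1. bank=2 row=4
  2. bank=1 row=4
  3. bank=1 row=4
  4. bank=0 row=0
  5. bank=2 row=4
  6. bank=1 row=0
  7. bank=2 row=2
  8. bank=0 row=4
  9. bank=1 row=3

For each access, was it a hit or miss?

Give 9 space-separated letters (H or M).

Answer: M M H M H M M M M

Derivation:
Acc 1: bank2 row4 -> MISS (open row4); precharges=0
Acc 2: bank1 row4 -> MISS (open row4); precharges=0
Acc 3: bank1 row4 -> HIT
Acc 4: bank0 row0 -> MISS (open row0); precharges=0
Acc 5: bank2 row4 -> HIT
Acc 6: bank1 row0 -> MISS (open row0); precharges=1
Acc 7: bank2 row2 -> MISS (open row2); precharges=2
Acc 8: bank0 row4 -> MISS (open row4); precharges=3
Acc 9: bank1 row3 -> MISS (open row3); precharges=4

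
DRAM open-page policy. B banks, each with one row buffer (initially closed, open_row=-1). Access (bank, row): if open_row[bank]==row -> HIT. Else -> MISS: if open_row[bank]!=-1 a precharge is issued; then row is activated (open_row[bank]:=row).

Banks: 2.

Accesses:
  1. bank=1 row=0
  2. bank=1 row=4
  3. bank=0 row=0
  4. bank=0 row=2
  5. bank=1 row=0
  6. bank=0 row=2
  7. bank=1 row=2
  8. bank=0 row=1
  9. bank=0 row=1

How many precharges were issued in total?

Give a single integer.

Acc 1: bank1 row0 -> MISS (open row0); precharges=0
Acc 2: bank1 row4 -> MISS (open row4); precharges=1
Acc 3: bank0 row0 -> MISS (open row0); precharges=1
Acc 4: bank0 row2 -> MISS (open row2); precharges=2
Acc 5: bank1 row0 -> MISS (open row0); precharges=3
Acc 6: bank0 row2 -> HIT
Acc 7: bank1 row2 -> MISS (open row2); precharges=4
Acc 8: bank0 row1 -> MISS (open row1); precharges=5
Acc 9: bank0 row1 -> HIT

Answer: 5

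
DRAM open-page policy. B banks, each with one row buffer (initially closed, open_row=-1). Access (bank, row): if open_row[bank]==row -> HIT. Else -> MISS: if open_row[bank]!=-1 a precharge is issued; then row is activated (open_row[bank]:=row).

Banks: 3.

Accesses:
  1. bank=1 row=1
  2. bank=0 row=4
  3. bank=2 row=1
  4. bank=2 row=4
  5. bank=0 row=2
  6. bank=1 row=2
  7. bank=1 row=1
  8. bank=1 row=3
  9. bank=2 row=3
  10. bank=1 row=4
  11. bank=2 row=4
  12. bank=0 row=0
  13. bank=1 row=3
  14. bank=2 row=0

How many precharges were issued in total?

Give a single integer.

Answer: 11

Derivation:
Acc 1: bank1 row1 -> MISS (open row1); precharges=0
Acc 2: bank0 row4 -> MISS (open row4); precharges=0
Acc 3: bank2 row1 -> MISS (open row1); precharges=0
Acc 4: bank2 row4 -> MISS (open row4); precharges=1
Acc 5: bank0 row2 -> MISS (open row2); precharges=2
Acc 6: bank1 row2 -> MISS (open row2); precharges=3
Acc 7: bank1 row1 -> MISS (open row1); precharges=4
Acc 8: bank1 row3 -> MISS (open row3); precharges=5
Acc 9: bank2 row3 -> MISS (open row3); precharges=6
Acc 10: bank1 row4 -> MISS (open row4); precharges=7
Acc 11: bank2 row4 -> MISS (open row4); precharges=8
Acc 12: bank0 row0 -> MISS (open row0); precharges=9
Acc 13: bank1 row3 -> MISS (open row3); precharges=10
Acc 14: bank2 row0 -> MISS (open row0); precharges=11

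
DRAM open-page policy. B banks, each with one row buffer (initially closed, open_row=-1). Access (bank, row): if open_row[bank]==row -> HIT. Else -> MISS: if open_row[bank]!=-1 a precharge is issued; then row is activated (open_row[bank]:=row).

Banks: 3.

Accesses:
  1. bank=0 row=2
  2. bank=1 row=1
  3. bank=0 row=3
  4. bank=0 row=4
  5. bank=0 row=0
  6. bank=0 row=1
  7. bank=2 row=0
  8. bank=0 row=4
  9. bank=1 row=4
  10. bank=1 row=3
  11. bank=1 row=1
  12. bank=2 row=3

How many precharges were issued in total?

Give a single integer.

Answer: 9

Derivation:
Acc 1: bank0 row2 -> MISS (open row2); precharges=0
Acc 2: bank1 row1 -> MISS (open row1); precharges=0
Acc 3: bank0 row3 -> MISS (open row3); precharges=1
Acc 4: bank0 row4 -> MISS (open row4); precharges=2
Acc 5: bank0 row0 -> MISS (open row0); precharges=3
Acc 6: bank0 row1 -> MISS (open row1); precharges=4
Acc 7: bank2 row0 -> MISS (open row0); precharges=4
Acc 8: bank0 row4 -> MISS (open row4); precharges=5
Acc 9: bank1 row4 -> MISS (open row4); precharges=6
Acc 10: bank1 row3 -> MISS (open row3); precharges=7
Acc 11: bank1 row1 -> MISS (open row1); precharges=8
Acc 12: bank2 row3 -> MISS (open row3); precharges=9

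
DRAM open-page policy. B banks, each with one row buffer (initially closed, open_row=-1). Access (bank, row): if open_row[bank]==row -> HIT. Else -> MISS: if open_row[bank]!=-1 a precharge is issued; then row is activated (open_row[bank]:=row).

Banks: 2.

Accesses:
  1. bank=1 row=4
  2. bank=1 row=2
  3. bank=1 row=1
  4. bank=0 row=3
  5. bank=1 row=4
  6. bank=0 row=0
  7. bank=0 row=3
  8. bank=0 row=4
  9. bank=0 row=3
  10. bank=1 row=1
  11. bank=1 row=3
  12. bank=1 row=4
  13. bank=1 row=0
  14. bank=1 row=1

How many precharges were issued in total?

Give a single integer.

Acc 1: bank1 row4 -> MISS (open row4); precharges=0
Acc 2: bank1 row2 -> MISS (open row2); precharges=1
Acc 3: bank1 row1 -> MISS (open row1); precharges=2
Acc 4: bank0 row3 -> MISS (open row3); precharges=2
Acc 5: bank1 row4 -> MISS (open row4); precharges=3
Acc 6: bank0 row0 -> MISS (open row0); precharges=4
Acc 7: bank0 row3 -> MISS (open row3); precharges=5
Acc 8: bank0 row4 -> MISS (open row4); precharges=6
Acc 9: bank0 row3 -> MISS (open row3); precharges=7
Acc 10: bank1 row1 -> MISS (open row1); precharges=8
Acc 11: bank1 row3 -> MISS (open row3); precharges=9
Acc 12: bank1 row4 -> MISS (open row4); precharges=10
Acc 13: bank1 row0 -> MISS (open row0); precharges=11
Acc 14: bank1 row1 -> MISS (open row1); precharges=12

Answer: 12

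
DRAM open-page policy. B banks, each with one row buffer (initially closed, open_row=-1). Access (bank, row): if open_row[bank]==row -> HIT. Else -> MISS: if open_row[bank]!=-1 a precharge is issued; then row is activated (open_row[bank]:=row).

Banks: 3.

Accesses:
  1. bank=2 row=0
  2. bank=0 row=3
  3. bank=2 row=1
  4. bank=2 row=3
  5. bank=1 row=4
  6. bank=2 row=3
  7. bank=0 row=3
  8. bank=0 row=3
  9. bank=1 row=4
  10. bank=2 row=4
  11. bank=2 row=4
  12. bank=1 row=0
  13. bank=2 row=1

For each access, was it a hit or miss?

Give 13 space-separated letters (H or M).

Acc 1: bank2 row0 -> MISS (open row0); precharges=0
Acc 2: bank0 row3 -> MISS (open row3); precharges=0
Acc 3: bank2 row1 -> MISS (open row1); precharges=1
Acc 4: bank2 row3 -> MISS (open row3); precharges=2
Acc 5: bank1 row4 -> MISS (open row4); precharges=2
Acc 6: bank2 row3 -> HIT
Acc 7: bank0 row3 -> HIT
Acc 8: bank0 row3 -> HIT
Acc 9: bank1 row4 -> HIT
Acc 10: bank2 row4 -> MISS (open row4); precharges=3
Acc 11: bank2 row4 -> HIT
Acc 12: bank1 row0 -> MISS (open row0); precharges=4
Acc 13: bank2 row1 -> MISS (open row1); precharges=5

Answer: M M M M M H H H H M H M M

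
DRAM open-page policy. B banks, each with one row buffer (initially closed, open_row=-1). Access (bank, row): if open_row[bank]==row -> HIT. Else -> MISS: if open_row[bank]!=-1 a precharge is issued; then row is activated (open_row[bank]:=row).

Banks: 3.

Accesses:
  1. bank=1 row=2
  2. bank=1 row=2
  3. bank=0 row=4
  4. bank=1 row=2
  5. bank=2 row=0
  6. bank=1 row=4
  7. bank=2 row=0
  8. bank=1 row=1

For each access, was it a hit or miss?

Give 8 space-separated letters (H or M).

Acc 1: bank1 row2 -> MISS (open row2); precharges=0
Acc 2: bank1 row2 -> HIT
Acc 3: bank0 row4 -> MISS (open row4); precharges=0
Acc 4: bank1 row2 -> HIT
Acc 5: bank2 row0 -> MISS (open row0); precharges=0
Acc 6: bank1 row4 -> MISS (open row4); precharges=1
Acc 7: bank2 row0 -> HIT
Acc 8: bank1 row1 -> MISS (open row1); precharges=2

Answer: M H M H M M H M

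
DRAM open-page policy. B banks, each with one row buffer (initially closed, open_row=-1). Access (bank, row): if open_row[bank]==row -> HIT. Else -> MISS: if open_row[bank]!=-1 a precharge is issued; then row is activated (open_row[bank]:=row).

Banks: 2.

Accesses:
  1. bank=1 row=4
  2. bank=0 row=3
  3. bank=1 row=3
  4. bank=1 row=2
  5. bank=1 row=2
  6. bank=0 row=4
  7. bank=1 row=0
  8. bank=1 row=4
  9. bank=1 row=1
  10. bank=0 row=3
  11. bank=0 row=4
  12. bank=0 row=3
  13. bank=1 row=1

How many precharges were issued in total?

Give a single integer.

Answer: 9

Derivation:
Acc 1: bank1 row4 -> MISS (open row4); precharges=0
Acc 2: bank0 row3 -> MISS (open row3); precharges=0
Acc 3: bank1 row3 -> MISS (open row3); precharges=1
Acc 4: bank1 row2 -> MISS (open row2); precharges=2
Acc 5: bank1 row2 -> HIT
Acc 6: bank0 row4 -> MISS (open row4); precharges=3
Acc 7: bank1 row0 -> MISS (open row0); precharges=4
Acc 8: bank1 row4 -> MISS (open row4); precharges=5
Acc 9: bank1 row1 -> MISS (open row1); precharges=6
Acc 10: bank0 row3 -> MISS (open row3); precharges=7
Acc 11: bank0 row4 -> MISS (open row4); precharges=8
Acc 12: bank0 row3 -> MISS (open row3); precharges=9
Acc 13: bank1 row1 -> HIT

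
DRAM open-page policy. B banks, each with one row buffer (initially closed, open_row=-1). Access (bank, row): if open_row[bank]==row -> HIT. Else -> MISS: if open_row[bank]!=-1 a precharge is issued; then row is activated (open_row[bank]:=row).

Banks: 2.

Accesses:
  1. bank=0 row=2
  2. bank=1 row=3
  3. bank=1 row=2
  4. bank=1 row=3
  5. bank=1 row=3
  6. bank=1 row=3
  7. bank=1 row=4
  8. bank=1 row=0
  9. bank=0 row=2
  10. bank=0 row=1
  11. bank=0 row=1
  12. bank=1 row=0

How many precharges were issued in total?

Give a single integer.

Answer: 5

Derivation:
Acc 1: bank0 row2 -> MISS (open row2); precharges=0
Acc 2: bank1 row3 -> MISS (open row3); precharges=0
Acc 3: bank1 row2 -> MISS (open row2); precharges=1
Acc 4: bank1 row3 -> MISS (open row3); precharges=2
Acc 5: bank1 row3 -> HIT
Acc 6: bank1 row3 -> HIT
Acc 7: bank1 row4 -> MISS (open row4); precharges=3
Acc 8: bank1 row0 -> MISS (open row0); precharges=4
Acc 9: bank0 row2 -> HIT
Acc 10: bank0 row1 -> MISS (open row1); precharges=5
Acc 11: bank0 row1 -> HIT
Acc 12: bank1 row0 -> HIT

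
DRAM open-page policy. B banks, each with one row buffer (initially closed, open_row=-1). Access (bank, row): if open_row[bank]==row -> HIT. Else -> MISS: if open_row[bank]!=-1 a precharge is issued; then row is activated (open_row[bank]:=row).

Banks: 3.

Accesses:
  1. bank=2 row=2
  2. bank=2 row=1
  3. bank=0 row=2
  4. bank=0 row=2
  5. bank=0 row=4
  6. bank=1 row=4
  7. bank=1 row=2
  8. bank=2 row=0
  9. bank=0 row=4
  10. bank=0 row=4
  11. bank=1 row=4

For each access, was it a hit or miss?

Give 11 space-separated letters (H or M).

Acc 1: bank2 row2 -> MISS (open row2); precharges=0
Acc 2: bank2 row1 -> MISS (open row1); precharges=1
Acc 3: bank0 row2 -> MISS (open row2); precharges=1
Acc 4: bank0 row2 -> HIT
Acc 5: bank0 row4 -> MISS (open row4); precharges=2
Acc 6: bank1 row4 -> MISS (open row4); precharges=2
Acc 7: bank1 row2 -> MISS (open row2); precharges=3
Acc 8: bank2 row0 -> MISS (open row0); precharges=4
Acc 9: bank0 row4 -> HIT
Acc 10: bank0 row4 -> HIT
Acc 11: bank1 row4 -> MISS (open row4); precharges=5

Answer: M M M H M M M M H H M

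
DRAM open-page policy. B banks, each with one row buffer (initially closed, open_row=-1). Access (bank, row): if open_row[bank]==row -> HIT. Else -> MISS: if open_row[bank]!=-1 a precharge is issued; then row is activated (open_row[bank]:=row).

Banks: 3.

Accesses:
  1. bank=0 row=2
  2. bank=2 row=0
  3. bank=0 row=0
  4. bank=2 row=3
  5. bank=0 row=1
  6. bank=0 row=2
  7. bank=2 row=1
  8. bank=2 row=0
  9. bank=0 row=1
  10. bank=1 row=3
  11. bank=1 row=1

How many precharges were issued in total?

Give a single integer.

Answer: 8

Derivation:
Acc 1: bank0 row2 -> MISS (open row2); precharges=0
Acc 2: bank2 row0 -> MISS (open row0); precharges=0
Acc 3: bank0 row0 -> MISS (open row0); precharges=1
Acc 4: bank2 row3 -> MISS (open row3); precharges=2
Acc 5: bank0 row1 -> MISS (open row1); precharges=3
Acc 6: bank0 row2 -> MISS (open row2); precharges=4
Acc 7: bank2 row1 -> MISS (open row1); precharges=5
Acc 8: bank2 row0 -> MISS (open row0); precharges=6
Acc 9: bank0 row1 -> MISS (open row1); precharges=7
Acc 10: bank1 row3 -> MISS (open row3); precharges=7
Acc 11: bank1 row1 -> MISS (open row1); precharges=8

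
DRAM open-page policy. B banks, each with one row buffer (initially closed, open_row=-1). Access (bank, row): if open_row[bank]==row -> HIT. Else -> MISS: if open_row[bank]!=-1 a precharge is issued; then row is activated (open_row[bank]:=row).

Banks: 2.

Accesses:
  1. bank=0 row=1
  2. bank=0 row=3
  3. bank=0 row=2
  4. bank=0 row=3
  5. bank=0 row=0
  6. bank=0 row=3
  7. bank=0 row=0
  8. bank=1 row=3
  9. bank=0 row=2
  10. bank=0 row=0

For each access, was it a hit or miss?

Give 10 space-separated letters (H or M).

Acc 1: bank0 row1 -> MISS (open row1); precharges=0
Acc 2: bank0 row3 -> MISS (open row3); precharges=1
Acc 3: bank0 row2 -> MISS (open row2); precharges=2
Acc 4: bank0 row3 -> MISS (open row3); precharges=3
Acc 5: bank0 row0 -> MISS (open row0); precharges=4
Acc 6: bank0 row3 -> MISS (open row3); precharges=5
Acc 7: bank0 row0 -> MISS (open row0); precharges=6
Acc 8: bank1 row3 -> MISS (open row3); precharges=6
Acc 9: bank0 row2 -> MISS (open row2); precharges=7
Acc 10: bank0 row0 -> MISS (open row0); precharges=8

Answer: M M M M M M M M M M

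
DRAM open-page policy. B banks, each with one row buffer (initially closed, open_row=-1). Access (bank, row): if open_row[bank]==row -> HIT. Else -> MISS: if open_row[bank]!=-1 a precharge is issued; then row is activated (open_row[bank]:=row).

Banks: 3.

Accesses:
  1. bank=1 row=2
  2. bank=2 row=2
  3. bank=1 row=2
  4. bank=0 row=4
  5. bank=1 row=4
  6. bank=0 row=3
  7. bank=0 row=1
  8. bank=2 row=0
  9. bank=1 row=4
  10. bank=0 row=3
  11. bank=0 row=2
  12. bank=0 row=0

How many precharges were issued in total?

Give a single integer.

Answer: 7

Derivation:
Acc 1: bank1 row2 -> MISS (open row2); precharges=0
Acc 2: bank2 row2 -> MISS (open row2); precharges=0
Acc 3: bank1 row2 -> HIT
Acc 4: bank0 row4 -> MISS (open row4); precharges=0
Acc 5: bank1 row4 -> MISS (open row4); precharges=1
Acc 6: bank0 row3 -> MISS (open row3); precharges=2
Acc 7: bank0 row1 -> MISS (open row1); precharges=3
Acc 8: bank2 row0 -> MISS (open row0); precharges=4
Acc 9: bank1 row4 -> HIT
Acc 10: bank0 row3 -> MISS (open row3); precharges=5
Acc 11: bank0 row2 -> MISS (open row2); precharges=6
Acc 12: bank0 row0 -> MISS (open row0); precharges=7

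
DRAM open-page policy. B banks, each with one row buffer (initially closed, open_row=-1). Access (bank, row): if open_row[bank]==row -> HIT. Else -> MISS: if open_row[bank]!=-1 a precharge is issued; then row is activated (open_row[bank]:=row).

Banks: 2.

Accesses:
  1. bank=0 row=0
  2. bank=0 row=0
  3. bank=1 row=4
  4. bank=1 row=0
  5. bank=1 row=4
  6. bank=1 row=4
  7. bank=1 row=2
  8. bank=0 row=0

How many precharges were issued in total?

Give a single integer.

Answer: 3

Derivation:
Acc 1: bank0 row0 -> MISS (open row0); precharges=0
Acc 2: bank0 row0 -> HIT
Acc 3: bank1 row4 -> MISS (open row4); precharges=0
Acc 4: bank1 row0 -> MISS (open row0); precharges=1
Acc 5: bank1 row4 -> MISS (open row4); precharges=2
Acc 6: bank1 row4 -> HIT
Acc 7: bank1 row2 -> MISS (open row2); precharges=3
Acc 8: bank0 row0 -> HIT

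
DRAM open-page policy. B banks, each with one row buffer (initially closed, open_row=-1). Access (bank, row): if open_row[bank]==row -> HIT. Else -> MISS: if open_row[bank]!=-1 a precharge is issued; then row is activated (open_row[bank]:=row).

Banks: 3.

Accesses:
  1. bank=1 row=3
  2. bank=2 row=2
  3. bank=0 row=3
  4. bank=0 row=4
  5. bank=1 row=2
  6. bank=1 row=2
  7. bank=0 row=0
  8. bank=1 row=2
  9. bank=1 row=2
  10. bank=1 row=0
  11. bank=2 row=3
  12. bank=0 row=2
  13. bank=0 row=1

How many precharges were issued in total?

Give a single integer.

Acc 1: bank1 row3 -> MISS (open row3); precharges=0
Acc 2: bank2 row2 -> MISS (open row2); precharges=0
Acc 3: bank0 row3 -> MISS (open row3); precharges=0
Acc 4: bank0 row4 -> MISS (open row4); precharges=1
Acc 5: bank1 row2 -> MISS (open row2); precharges=2
Acc 6: bank1 row2 -> HIT
Acc 7: bank0 row0 -> MISS (open row0); precharges=3
Acc 8: bank1 row2 -> HIT
Acc 9: bank1 row2 -> HIT
Acc 10: bank1 row0 -> MISS (open row0); precharges=4
Acc 11: bank2 row3 -> MISS (open row3); precharges=5
Acc 12: bank0 row2 -> MISS (open row2); precharges=6
Acc 13: bank0 row1 -> MISS (open row1); precharges=7

Answer: 7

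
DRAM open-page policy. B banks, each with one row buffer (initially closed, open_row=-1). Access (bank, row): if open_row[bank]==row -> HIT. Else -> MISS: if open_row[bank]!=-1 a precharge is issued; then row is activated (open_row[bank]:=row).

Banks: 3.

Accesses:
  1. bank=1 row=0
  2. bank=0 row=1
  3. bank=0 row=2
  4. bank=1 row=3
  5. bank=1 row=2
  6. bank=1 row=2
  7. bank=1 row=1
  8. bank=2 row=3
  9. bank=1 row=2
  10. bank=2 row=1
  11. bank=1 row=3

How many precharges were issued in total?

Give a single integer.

Answer: 7

Derivation:
Acc 1: bank1 row0 -> MISS (open row0); precharges=0
Acc 2: bank0 row1 -> MISS (open row1); precharges=0
Acc 3: bank0 row2 -> MISS (open row2); precharges=1
Acc 4: bank1 row3 -> MISS (open row3); precharges=2
Acc 5: bank1 row2 -> MISS (open row2); precharges=3
Acc 6: bank1 row2 -> HIT
Acc 7: bank1 row1 -> MISS (open row1); precharges=4
Acc 8: bank2 row3 -> MISS (open row3); precharges=4
Acc 9: bank1 row2 -> MISS (open row2); precharges=5
Acc 10: bank2 row1 -> MISS (open row1); precharges=6
Acc 11: bank1 row3 -> MISS (open row3); precharges=7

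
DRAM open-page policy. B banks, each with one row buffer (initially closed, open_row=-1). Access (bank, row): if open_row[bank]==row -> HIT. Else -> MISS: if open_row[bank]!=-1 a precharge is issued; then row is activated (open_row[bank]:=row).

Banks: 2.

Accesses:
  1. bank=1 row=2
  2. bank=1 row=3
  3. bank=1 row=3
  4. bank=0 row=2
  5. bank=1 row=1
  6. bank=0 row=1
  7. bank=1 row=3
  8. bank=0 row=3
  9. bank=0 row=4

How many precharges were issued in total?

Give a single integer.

Acc 1: bank1 row2 -> MISS (open row2); precharges=0
Acc 2: bank1 row3 -> MISS (open row3); precharges=1
Acc 3: bank1 row3 -> HIT
Acc 4: bank0 row2 -> MISS (open row2); precharges=1
Acc 5: bank1 row1 -> MISS (open row1); precharges=2
Acc 6: bank0 row1 -> MISS (open row1); precharges=3
Acc 7: bank1 row3 -> MISS (open row3); precharges=4
Acc 8: bank0 row3 -> MISS (open row3); precharges=5
Acc 9: bank0 row4 -> MISS (open row4); precharges=6

Answer: 6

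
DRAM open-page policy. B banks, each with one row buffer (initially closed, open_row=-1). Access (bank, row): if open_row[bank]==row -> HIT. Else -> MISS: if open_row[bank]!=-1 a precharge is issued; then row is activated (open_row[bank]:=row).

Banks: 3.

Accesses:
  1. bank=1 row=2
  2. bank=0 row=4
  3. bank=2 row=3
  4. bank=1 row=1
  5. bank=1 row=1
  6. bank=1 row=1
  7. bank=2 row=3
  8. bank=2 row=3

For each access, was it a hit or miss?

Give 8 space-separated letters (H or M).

Acc 1: bank1 row2 -> MISS (open row2); precharges=0
Acc 2: bank0 row4 -> MISS (open row4); precharges=0
Acc 3: bank2 row3 -> MISS (open row3); precharges=0
Acc 4: bank1 row1 -> MISS (open row1); precharges=1
Acc 5: bank1 row1 -> HIT
Acc 6: bank1 row1 -> HIT
Acc 7: bank2 row3 -> HIT
Acc 8: bank2 row3 -> HIT

Answer: M M M M H H H H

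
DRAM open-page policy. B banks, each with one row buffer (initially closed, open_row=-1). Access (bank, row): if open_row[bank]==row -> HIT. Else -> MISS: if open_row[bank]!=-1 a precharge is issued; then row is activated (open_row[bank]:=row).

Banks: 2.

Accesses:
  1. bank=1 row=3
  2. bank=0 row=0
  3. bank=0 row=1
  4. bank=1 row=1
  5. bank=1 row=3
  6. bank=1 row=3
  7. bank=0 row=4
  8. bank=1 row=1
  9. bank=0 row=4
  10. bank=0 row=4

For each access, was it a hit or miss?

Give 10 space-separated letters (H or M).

Answer: M M M M M H M M H H

Derivation:
Acc 1: bank1 row3 -> MISS (open row3); precharges=0
Acc 2: bank0 row0 -> MISS (open row0); precharges=0
Acc 3: bank0 row1 -> MISS (open row1); precharges=1
Acc 4: bank1 row1 -> MISS (open row1); precharges=2
Acc 5: bank1 row3 -> MISS (open row3); precharges=3
Acc 6: bank1 row3 -> HIT
Acc 7: bank0 row4 -> MISS (open row4); precharges=4
Acc 8: bank1 row1 -> MISS (open row1); precharges=5
Acc 9: bank0 row4 -> HIT
Acc 10: bank0 row4 -> HIT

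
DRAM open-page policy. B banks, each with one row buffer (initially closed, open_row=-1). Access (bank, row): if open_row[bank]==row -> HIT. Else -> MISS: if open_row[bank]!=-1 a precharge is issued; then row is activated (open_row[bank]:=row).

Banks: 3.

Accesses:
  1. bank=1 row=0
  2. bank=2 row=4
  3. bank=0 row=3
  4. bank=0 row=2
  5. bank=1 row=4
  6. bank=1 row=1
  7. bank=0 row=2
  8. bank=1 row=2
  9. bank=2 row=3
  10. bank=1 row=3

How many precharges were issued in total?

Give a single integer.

Answer: 6

Derivation:
Acc 1: bank1 row0 -> MISS (open row0); precharges=0
Acc 2: bank2 row4 -> MISS (open row4); precharges=0
Acc 3: bank0 row3 -> MISS (open row3); precharges=0
Acc 4: bank0 row2 -> MISS (open row2); precharges=1
Acc 5: bank1 row4 -> MISS (open row4); precharges=2
Acc 6: bank1 row1 -> MISS (open row1); precharges=3
Acc 7: bank0 row2 -> HIT
Acc 8: bank1 row2 -> MISS (open row2); precharges=4
Acc 9: bank2 row3 -> MISS (open row3); precharges=5
Acc 10: bank1 row3 -> MISS (open row3); precharges=6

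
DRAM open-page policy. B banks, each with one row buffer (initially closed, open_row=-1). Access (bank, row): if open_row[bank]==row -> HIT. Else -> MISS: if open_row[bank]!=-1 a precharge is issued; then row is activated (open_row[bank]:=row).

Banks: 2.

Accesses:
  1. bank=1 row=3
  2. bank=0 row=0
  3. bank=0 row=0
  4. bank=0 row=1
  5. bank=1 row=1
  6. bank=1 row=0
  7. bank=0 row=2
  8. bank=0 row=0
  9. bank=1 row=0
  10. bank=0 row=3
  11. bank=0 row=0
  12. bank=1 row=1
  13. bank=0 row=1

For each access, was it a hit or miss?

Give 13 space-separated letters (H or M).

Acc 1: bank1 row3 -> MISS (open row3); precharges=0
Acc 2: bank0 row0 -> MISS (open row0); precharges=0
Acc 3: bank0 row0 -> HIT
Acc 4: bank0 row1 -> MISS (open row1); precharges=1
Acc 5: bank1 row1 -> MISS (open row1); precharges=2
Acc 6: bank1 row0 -> MISS (open row0); precharges=3
Acc 7: bank0 row2 -> MISS (open row2); precharges=4
Acc 8: bank0 row0 -> MISS (open row0); precharges=5
Acc 9: bank1 row0 -> HIT
Acc 10: bank0 row3 -> MISS (open row3); precharges=6
Acc 11: bank0 row0 -> MISS (open row0); precharges=7
Acc 12: bank1 row1 -> MISS (open row1); precharges=8
Acc 13: bank0 row1 -> MISS (open row1); precharges=9

Answer: M M H M M M M M H M M M M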